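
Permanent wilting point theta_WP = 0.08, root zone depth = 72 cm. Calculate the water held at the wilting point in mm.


Step 1: Water (mm) = theta_WP * depth * 10
Step 2: Water = 0.08 * 72 * 10
Step 3: Water = 57.6 mm

57.6


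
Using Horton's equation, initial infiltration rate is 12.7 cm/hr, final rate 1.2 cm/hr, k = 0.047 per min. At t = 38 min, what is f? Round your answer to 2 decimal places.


Step 1: f = fc + (f0 - fc) * exp(-k * t)
Step 2: exp(-0.047 * 38) = 0.167629
Step 3: f = 1.2 + (12.7 - 1.2) * 0.167629
Step 4: f = 1.2 + 11.5 * 0.167629
Step 5: f = 3.13 cm/hr

3.13


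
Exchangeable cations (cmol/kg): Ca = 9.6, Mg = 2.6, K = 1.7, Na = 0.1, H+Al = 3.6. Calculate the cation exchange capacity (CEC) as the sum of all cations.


Step 1: CEC = Ca + Mg + K + Na + (H+Al)
Step 2: CEC = 9.6 + 2.6 + 1.7 + 0.1 + 3.6
Step 3: CEC = 17.6 cmol/kg

17.6


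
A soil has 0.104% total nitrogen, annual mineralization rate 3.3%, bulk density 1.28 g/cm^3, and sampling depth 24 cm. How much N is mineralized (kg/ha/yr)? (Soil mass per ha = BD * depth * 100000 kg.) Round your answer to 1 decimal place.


Step 1: Soil mass per ha = BD * depth * 100000 = 1.28 * 24 * 100000 = 3072000 kg
Step 2: Total N pool = soil mass * N%/100 = 3072000 * 0.104/100 = 3194.88 kg/ha
Step 3: N mineralized = N pool * rate%/100 = 3194.88 * 3.3/100 = 105.4 kg/ha/yr

105.4


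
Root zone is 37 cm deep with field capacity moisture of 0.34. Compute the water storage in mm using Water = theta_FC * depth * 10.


Step 1: Water (mm) = theta_FC * depth (cm) * 10
Step 2: Water = 0.34 * 37 * 10
Step 3: Water = 125.8 mm

125.8


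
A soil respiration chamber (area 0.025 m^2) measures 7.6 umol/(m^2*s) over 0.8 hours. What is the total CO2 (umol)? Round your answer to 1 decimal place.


Step 1: Convert time to seconds: 0.8 hr * 3600 = 2880.0 s
Step 2: Total = flux * area * time_s
Step 3: Total = 7.6 * 0.025 * 2880.0
Step 4: Total = 547.2 umol

547.2


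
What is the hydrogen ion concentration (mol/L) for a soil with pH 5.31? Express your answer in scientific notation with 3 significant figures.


Step 1: [H+] = 10^(-pH)
Step 2: [H+] = 10^(-5.31)
Step 3: [H+] = 4.90e-06 mol/L

4.90e-06


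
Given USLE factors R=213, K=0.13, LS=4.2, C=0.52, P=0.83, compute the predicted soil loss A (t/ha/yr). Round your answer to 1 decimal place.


Step 1: A = R * K * LS * C * P
Step 2: R * K = 213 * 0.13 = 27.69
Step 3: (R*K) * LS = 27.69 * 4.2 = 116.298
Step 4: * C * P = 116.298 * 0.52 * 0.83 = 50.2
Step 5: A = 50.2 t/(ha*yr)

50.2


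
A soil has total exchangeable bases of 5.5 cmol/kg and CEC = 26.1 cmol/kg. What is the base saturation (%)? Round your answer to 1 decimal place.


Step 1: BS = 100 * (sum of bases) / CEC
Step 2: BS = 100 * 5.5 / 26.1
Step 3: BS = 21.1%

21.1


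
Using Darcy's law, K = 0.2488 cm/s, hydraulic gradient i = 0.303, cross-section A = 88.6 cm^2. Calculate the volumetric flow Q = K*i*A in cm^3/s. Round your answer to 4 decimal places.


Step 1: Apply Darcy's law: Q = K * i * A
Step 2: Q = 0.2488 * 0.303 * 88.6
Step 3: Q = 6.6792 cm^3/s

6.6792


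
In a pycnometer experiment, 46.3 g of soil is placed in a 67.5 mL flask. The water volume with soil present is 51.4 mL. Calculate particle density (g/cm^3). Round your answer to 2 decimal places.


Step 1: Volume of solids = flask volume - water volume with soil
Step 2: V_solids = 67.5 - 51.4 = 16.1 mL
Step 3: Particle density = mass / V_solids = 46.3 / 16.1 = 2.88 g/cm^3

2.88


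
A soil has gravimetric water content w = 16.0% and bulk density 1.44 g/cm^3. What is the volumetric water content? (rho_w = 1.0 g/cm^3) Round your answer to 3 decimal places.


Step 1: theta = (w / 100) * BD / rho_w
Step 2: theta = (16.0 / 100) * 1.44 / 1.0
Step 3: theta = 0.16 * 1.44
Step 4: theta = 0.23

0.23


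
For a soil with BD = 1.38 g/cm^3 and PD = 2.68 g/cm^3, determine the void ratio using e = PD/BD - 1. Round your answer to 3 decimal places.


Step 1: e = PD / BD - 1
Step 2: e = 2.68 / 1.38 - 1
Step 3: e = 1.94203 - 1
Step 4: e = 0.942

0.942


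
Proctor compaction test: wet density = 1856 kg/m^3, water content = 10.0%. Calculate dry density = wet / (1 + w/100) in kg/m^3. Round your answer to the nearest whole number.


Step 1: Dry density = wet density / (1 + w/100)
Step 2: Dry density = 1856 / (1 + 10.0/100)
Step 3: Dry density = 1856 / 1.1
Step 4: Dry density = 1687 kg/m^3

1687


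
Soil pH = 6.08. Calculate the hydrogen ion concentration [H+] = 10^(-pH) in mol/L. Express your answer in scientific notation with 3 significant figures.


Step 1: [H+] = 10^(-pH)
Step 2: [H+] = 10^(-6.08)
Step 3: [H+] = 8.32e-07 mol/L

8.32e-07


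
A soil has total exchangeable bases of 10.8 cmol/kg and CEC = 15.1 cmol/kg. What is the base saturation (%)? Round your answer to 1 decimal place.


Step 1: BS = 100 * (sum of bases) / CEC
Step 2: BS = 100 * 10.8 / 15.1
Step 3: BS = 71.5%

71.5


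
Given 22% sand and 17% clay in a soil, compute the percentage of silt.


Step 1: sand + silt + clay = 100%
Step 2: silt = 100 - sand - clay
Step 3: silt = 100 - 22 - 17
Step 4: silt = 61%

61


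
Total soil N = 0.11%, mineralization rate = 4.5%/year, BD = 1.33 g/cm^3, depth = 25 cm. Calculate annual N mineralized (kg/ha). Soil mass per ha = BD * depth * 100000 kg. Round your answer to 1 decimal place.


Step 1: Soil mass per ha = BD * depth * 100000 = 1.33 * 25 * 100000 = 3325000 kg
Step 2: Total N pool = soil mass * N%/100 = 3325000 * 0.11/100 = 3657.5 kg/ha
Step 3: N mineralized = N pool * rate%/100 = 3657.5 * 4.5/100 = 164.6 kg/ha/yr

164.6


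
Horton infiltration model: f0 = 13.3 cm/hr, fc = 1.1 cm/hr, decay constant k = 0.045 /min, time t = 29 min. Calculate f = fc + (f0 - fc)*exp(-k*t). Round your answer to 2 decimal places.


Step 1: f = fc + (f0 - fc) * exp(-k * t)
Step 2: exp(-0.045 * 29) = 0.271173
Step 3: f = 1.1 + (13.3 - 1.1) * 0.271173
Step 4: f = 1.1 + 12.2 * 0.271173
Step 5: f = 4.41 cm/hr

4.41


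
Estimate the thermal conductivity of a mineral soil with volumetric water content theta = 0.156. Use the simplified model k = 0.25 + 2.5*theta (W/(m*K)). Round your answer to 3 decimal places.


Step 1: k = 0.25 + 2.5 * theta
Step 2: k = 0.25 + 2.5 * 0.156
Step 3: k = 0.25 + 0.39
Step 4: k = 0.64 W/(m*K)

0.64


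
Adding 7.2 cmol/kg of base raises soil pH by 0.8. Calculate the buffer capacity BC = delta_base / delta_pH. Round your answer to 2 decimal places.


Step 1: BC = change in base / change in pH
Step 2: BC = 7.2 / 0.8
Step 3: BC = 9.0 cmol/(kg*pH unit)

9.0


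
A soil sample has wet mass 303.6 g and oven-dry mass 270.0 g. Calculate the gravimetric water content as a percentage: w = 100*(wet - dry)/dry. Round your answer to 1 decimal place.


Step 1: Water mass = wet - dry = 303.6 - 270.0 = 33.6 g
Step 2: w = 100 * water mass / dry mass
Step 3: w = 100 * 33.6 / 270.0 = 12.4%

12.4


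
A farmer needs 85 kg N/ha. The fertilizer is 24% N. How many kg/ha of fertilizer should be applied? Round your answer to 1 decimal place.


Step 1: Fertilizer rate = target N / (N content / 100)
Step 2: Rate = 85 / (24 / 100)
Step 3: Rate = 85 / 0.24
Step 4: Rate = 354.2 kg/ha

354.2


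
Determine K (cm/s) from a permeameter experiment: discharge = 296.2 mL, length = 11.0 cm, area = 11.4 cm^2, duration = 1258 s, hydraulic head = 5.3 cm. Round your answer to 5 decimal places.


Step 1: K = Q * L / (A * t * h)
Step 2: Numerator = 296.2 * 11.0 = 3258.2
Step 3: Denominator = 11.4 * 1258 * 5.3 = 76008.36
Step 4: K = 3258.2 / 76008.36 = 0.04287 cm/s

0.04287


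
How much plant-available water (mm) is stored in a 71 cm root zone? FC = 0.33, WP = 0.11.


Step 1: Available water = (FC - WP) * depth * 10
Step 2: AW = (0.33 - 0.11) * 71 * 10
Step 3: AW = 0.22 * 71 * 10
Step 4: AW = 156.2 mm

156.2


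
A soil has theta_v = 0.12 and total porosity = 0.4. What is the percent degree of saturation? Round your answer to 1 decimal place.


Step 1: S = 100 * theta_v / n
Step 2: S = 100 * 0.12 / 0.4
Step 3: S = 30.0%

30.0


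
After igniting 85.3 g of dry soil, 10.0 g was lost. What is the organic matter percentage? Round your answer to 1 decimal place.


Step 1: OM% = 100 * LOI / sample mass
Step 2: OM = 100 * 10.0 / 85.3
Step 3: OM = 11.7%

11.7


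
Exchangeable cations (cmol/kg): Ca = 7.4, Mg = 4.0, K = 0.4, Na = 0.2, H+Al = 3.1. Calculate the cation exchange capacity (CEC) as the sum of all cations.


Step 1: CEC = Ca + Mg + K + Na + (H+Al)
Step 2: CEC = 7.4 + 4.0 + 0.4 + 0.2 + 3.1
Step 3: CEC = 15.1 cmol/kg

15.1


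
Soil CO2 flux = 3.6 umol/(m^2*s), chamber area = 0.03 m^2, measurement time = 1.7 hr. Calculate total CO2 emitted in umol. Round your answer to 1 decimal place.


Step 1: Convert time to seconds: 1.7 hr * 3600 = 6120.0 s
Step 2: Total = flux * area * time_s
Step 3: Total = 3.6 * 0.03 * 6120.0
Step 4: Total = 661.0 umol

661.0


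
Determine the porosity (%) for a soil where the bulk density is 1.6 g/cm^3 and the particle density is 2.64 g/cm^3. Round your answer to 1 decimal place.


Step 1: Formula: n = 100 * (1 - BD / PD)
Step 2: n = 100 * (1 - 1.6 / 2.64)
Step 3: n = 100 * (1 - 0.60606)
Step 4: n = 39.4%

39.4


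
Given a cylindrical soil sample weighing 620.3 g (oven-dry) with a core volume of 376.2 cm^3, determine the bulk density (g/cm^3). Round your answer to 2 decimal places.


Step 1: Identify the formula: BD = dry mass / volume
Step 2: Substitute values: BD = 620.3 / 376.2
Step 3: BD = 1.65 g/cm^3

1.65


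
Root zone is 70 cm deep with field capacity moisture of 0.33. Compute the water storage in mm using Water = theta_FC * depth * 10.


Step 1: Water (mm) = theta_FC * depth (cm) * 10
Step 2: Water = 0.33 * 70 * 10
Step 3: Water = 231.0 mm

231.0


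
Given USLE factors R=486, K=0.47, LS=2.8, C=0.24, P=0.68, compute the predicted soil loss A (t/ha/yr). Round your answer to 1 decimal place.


Step 1: A = R * K * LS * C * P
Step 2: R * K = 486 * 0.47 = 228.42
Step 3: (R*K) * LS = 228.42 * 2.8 = 639.576
Step 4: * C * P = 639.576 * 0.24 * 0.68 = 104.4
Step 5: A = 104.4 t/(ha*yr)

104.4


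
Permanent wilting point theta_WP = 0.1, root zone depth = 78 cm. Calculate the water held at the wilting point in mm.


Step 1: Water (mm) = theta_WP * depth * 10
Step 2: Water = 0.1 * 78 * 10
Step 3: Water = 78.0 mm

78.0


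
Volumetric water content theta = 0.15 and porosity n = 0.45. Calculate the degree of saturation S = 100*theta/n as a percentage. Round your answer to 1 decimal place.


Step 1: S = 100 * theta_v / n
Step 2: S = 100 * 0.15 / 0.45
Step 3: S = 33.3%

33.3


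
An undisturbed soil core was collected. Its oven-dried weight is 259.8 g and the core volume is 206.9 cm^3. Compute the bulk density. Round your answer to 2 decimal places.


Step 1: Identify the formula: BD = dry mass / volume
Step 2: Substitute values: BD = 259.8 / 206.9
Step 3: BD = 1.26 g/cm^3

1.26


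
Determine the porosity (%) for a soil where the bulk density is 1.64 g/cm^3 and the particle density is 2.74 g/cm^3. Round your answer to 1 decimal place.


Step 1: Formula: n = 100 * (1 - BD / PD)
Step 2: n = 100 * (1 - 1.64 / 2.74)
Step 3: n = 100 * (1 - 0.59854)
Step 4: n = 40.1%

40.1


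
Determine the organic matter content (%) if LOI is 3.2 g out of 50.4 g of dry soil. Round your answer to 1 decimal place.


Step 1: OM% = 100 * LOI / sample mass
Step 2: OM = 100 * 3.2 / 50.4
Step 3: OM = 6.3%

6.3


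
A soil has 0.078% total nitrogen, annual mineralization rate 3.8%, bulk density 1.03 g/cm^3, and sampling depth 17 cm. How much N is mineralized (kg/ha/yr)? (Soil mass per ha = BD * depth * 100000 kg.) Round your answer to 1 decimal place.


Step 1: Soil mass per ha = BD * depth * 100000 = 1.03 * 17 * 100000 = 1751000 kg
Step 2: Total N pool = soil mass * N%/100 = 1751000 * 0.078/100 = 1365.78 kg/ha
Step 3: N mineralized = N pool * rate%/100 = 1365.78 * 3.8/100 = 51.9 kg/ha/yr

51.9


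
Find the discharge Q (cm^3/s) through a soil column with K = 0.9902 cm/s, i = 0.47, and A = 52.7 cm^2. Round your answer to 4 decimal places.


Step 1: Apply Darcy's law: Q = K * i * A
Step 2: Q = 0.9902 * 0.47 * 52.7
Step 3: Q = 24.5263 cm^3/s

24.5263


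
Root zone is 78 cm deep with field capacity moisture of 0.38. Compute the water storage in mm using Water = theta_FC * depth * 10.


Step 1: Water (mm) = theta_FC * depth (cm) * 10
Step 2: Water = 0.38 * 78 * 10
Step 3: Water = 296.4 mm

296.4


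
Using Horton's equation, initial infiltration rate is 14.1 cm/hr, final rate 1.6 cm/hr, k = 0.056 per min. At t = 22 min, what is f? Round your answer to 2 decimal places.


Step 1: f = fc + (f0 - fc) * exp(-k * t)
Step 2: exp(-0.056 * 22) = 0.291709
Step 3: f = 1.6 + (14.1 - 1.6) * 0.291709
Step 4: f = 1.6 + 12.5 * 0.291709
Step 5: f = 5.25 cm/hr

5.25


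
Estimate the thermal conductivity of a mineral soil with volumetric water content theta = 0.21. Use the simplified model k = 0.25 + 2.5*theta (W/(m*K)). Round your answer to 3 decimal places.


Step 1: k = 0.25 + 2.5 * theta
Step 2: k = 0.25 + 2.5 * 0.21
Step 3: k = 0.25 + 0.525
Step 4: k = 0.775 W/(m*K)

0.775


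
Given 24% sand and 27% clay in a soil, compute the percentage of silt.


Step 1: sand + silt + clay = 100%
Step 2: silt = 100 - sand - clay
Step 3: silt = 100 - 24 - 27
Step 4: silt = 49%

49


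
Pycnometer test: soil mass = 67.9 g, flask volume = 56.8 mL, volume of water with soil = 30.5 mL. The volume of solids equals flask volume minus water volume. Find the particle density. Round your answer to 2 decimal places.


Step 1: Volume of solids = flask volume - water volume with soil
Step 2: V_solids = 56.8 - 30.5 = 26.3 mL
Step 3: Particle density = mass / V_solids = 67.9 / 26.3 = 2.58 g/cm^3

2.58


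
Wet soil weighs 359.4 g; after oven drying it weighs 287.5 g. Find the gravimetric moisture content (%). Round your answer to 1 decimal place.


Step 1: Water mass = wet - dry = 359.4 - 287.5 = 71.9 g
Step 2: w = 100 * water mass / dry mass
Step 3: w = 100 * 71.9 / 287.5 = 25.0%

25.0


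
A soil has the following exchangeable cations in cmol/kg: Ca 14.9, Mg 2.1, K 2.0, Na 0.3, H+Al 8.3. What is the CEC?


Step 1: CEC = Ca + Mg + K + Na + (H+Al)
Step 2: CEC = 14.9 + 2.1 + 2.0 + 0.3 + 8.3
Step 3: CEC = 27.6 cmol/kg

27.6


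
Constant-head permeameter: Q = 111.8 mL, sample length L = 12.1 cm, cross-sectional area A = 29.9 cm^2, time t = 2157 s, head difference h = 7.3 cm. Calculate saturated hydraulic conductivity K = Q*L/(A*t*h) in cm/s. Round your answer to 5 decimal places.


Step 1: K = Q * L / (A * t * h)
Step 2: Numerator = 111.8 * 12.1 = 1352.78
Step 3: Denominator = 29.9 * 2157 * 7.3 = 470808.39
Step 4: K = 1352.78 / 470808.39 = 0.00287 cm/s

0.00287


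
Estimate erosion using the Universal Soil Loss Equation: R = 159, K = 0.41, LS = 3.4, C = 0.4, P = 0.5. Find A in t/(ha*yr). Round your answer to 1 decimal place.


Step 1: A = R * K * LS * C * P
Step 2: R * K = 159 * 0.41 = 65.19
Step 3: (R*K) * LS = 65.19 * 3.4 = 221.646
Step 4: * C * P = 221.646 * 0.4 * 0.5 = 44.3
Step 5: A = 44.3 t/(ha*yr)

44.3


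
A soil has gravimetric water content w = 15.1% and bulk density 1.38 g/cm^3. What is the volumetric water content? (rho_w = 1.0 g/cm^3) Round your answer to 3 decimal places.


Step 1: theta = (w / 100) * BD / rho_w
Step 2: theta = (15.1 / 100) * 1.38 / 1.0
Step 3: theta = 0.151 * 1.38
Step 4: theta = 0.208

0.208


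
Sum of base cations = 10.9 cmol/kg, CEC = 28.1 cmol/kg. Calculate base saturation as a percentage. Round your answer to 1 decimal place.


Step 1: BS = 100 * (sum of bases) / CEC
Step 2: BS = 100 * 10.9 / 28.1
Step 3: BS = 38.8%

38.8


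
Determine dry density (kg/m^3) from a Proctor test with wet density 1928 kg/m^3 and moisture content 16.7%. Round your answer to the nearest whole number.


Step 1: Dry density = wet density / (1 + w/100)
Step 2: Dry density = 1928 / (1 + 16.7/100)
Step 3: Dry density = 1928 / 1.167
Step 4: Dry density = 1652 kg/m^3

1652


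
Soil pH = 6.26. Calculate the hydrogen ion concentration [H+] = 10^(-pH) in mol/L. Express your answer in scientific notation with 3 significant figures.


Step 1: [H+] = 10^(-pH)
Step 2: [H+] = 10^(-6.26)
Step 3: [H+] = 5.50e-07 mol/L

5.50e-07


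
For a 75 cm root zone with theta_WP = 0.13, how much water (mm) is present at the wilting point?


Step 1: Water (mm) = theta_WP * depth * 10
Step 2: Water = 0.13 * 75 * 10
Step 3: Water = 97.5 mm

97.5


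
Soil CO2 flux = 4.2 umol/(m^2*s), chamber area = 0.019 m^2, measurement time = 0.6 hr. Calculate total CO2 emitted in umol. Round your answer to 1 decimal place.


Step 1: Convert time to seconds: 0.6 hr * 3600 = 2160.0 s
Step 2: Total = flux * area * time_s
Step 3: Total = 4.2 * 0.019 * 2160.0
Step 4: Total = 172.4 umol

172.4


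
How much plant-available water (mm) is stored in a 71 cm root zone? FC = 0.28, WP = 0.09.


Step 1: Available water = (FC - WP) * depth * 10
Step 2: AW = (0.28 - 0.09) * 71 * 10
Step 3: AW = 0.19 * 71 * 10
Step 4: AW = 134.9 mm

134.9


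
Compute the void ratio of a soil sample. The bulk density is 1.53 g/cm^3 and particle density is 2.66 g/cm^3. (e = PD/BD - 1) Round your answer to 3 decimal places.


Step 1: e = PD / BD - 1
Step 2: e = 2.66 / 1.53 - 1
Step 3: e = 1.73856 - 1
Step 4: e = 0.739

0.739


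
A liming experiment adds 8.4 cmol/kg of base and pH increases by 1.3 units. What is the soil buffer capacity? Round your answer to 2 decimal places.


Step 1: BC = change in base / change in pH
Step 2: BC = 8.4 / 1.3
Step 3: BC = 6.46 cmol/(kg*pH unit)

6.46


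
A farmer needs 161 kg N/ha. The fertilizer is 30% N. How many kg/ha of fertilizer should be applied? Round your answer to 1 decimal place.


Step 1: Fertilizer rate = target N / (N content / 100)
Step 2: Rate = 161 / (30 / 100)
Step 3: Rate = 161 / 0.3
Step 4: Rate = 536.7 kg/ha

536.7


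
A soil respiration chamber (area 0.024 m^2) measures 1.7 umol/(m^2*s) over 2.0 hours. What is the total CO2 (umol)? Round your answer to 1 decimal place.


Step 1: Convert time to seconds: 2.0 hr * 3600 = 7200.0 s
Step 2: Total = flux * area * time_s
Step 3: Total = 1.7 * 0.024 * 7200.0
Step 4: Total = 293.8 umol

293.8


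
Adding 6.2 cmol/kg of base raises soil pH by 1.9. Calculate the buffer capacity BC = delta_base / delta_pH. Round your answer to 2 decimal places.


Step 1: BC = change in base / change in pH
Step 2: BC = 6.2 / 1.9
Step 3: BC = 3.26 cmol/(kg*pH unit)

3.26


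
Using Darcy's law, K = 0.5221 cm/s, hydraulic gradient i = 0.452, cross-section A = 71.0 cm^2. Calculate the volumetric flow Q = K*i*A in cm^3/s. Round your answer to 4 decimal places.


Step 1: Apply Darcy's law: Q = K * i * A
Step 2: Q = 0.5221 * 0.452 * 71.0
Step 3: Q = 16.7552 cm^3/s

16.7552


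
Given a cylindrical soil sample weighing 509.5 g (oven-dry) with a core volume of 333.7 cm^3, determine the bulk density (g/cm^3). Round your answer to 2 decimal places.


Step 1: Identify the formula: BD = dry mass / volume
Step 2: Substitute values: BD = 509.5 / 333.7
Step 3: BD = 1.53 g/cm^3

1.53


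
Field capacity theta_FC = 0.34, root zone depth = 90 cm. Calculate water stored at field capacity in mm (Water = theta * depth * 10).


Step 1: Water (mm) = theta_FC * depth (cm) * 10
Step 2: Water = 0.34 * 90 * 10
Step 3: Water = 306.0 mm

306.0


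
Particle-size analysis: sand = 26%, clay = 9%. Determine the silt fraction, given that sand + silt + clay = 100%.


Step 1: sand + silt + clay = 100%
Step 2: silt = 100 - sand - clay
Step 3: silt = 100 - 26 - 9
Step 4: silt = 65%

65


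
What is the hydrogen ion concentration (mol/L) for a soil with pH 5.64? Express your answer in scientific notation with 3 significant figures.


Step 1: [H+] = 10^(-pH)
Step 2: [H+] = 10^(-5.64)
Step 3: [H+] = 2.29e-06 mol/L

2.29e-06


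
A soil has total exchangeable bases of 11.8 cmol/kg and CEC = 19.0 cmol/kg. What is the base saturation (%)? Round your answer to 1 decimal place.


Step 1: BS = 100 * (sum of bases) / CEC
Step 2: BS = 100 * 11.8 / 19.0
Step 3: BS = 62.1%

62.1


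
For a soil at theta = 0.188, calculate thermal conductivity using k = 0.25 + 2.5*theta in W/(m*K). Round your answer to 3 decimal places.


Step 1: k = 0.25 + 2.5 * theta
Step 2: k = 0.25 + 2.5 * 0.188
Step 3: k = 0.25 + 0.47
Step 4: k = 0.72 W/(m*K)

0.72


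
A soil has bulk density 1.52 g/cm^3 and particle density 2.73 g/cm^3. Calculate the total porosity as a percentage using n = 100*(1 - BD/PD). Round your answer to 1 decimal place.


Step 1: Formula: n = 100 * (1 - BD / PD)
Step 2: n = 100 * (1 - 1.52 / 2.73)
Step 3: n = 100 * (1 - 0.55678)
Step 4: n = 44.3%

44.3


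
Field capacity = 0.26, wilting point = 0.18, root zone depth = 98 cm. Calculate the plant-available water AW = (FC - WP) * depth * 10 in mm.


Step 1: Available water = (FC - WP) * depth * 10
Step 2: AW = (0.26 - 0.18) * 98 * 10
Step 3: AW = 0.08 * 98 * 10
Step 4: AW = 78.4 mm

78.4


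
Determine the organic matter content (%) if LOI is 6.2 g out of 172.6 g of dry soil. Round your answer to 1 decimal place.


Step 1: OM% = 100 * LOI / sample mass
Step 2: OM = 100 * 6.2 / 172.6
Step 3: OM = 3.6%

3.6


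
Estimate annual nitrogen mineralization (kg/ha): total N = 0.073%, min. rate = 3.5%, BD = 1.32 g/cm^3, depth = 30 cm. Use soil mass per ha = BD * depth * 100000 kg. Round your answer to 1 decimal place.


Step 1: Soil mass per ha = BD * depth * 100000 = 1.32 * 30 * 100000 = 3960000 kg
Step 2: Total N pool = soil mass * N%/100 = 3960000 * 0.073/100 = 2890.8 kg/ha
Step 3: N mineralized = N pool * rate%/100 = 2890.8 * 3.5/100 = 101.2 kg/ha/yr

101.2


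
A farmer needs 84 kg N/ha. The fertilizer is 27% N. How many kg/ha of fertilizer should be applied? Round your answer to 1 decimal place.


Step 1: Fertilizer rate = target N / (N content / 100)
Step 2: Rate = 84 / (27 / 100)
Step 3: Rate = 84 / 0.27
Step 4: Rate = 311.1 kg/ha

311.1


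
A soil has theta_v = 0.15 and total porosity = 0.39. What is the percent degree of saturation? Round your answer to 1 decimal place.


Step 1: S = 100 * theta_v / n
Step 2: S = 100 * 0.15 / 0.39
Step 3: S = 38.5%

38.5


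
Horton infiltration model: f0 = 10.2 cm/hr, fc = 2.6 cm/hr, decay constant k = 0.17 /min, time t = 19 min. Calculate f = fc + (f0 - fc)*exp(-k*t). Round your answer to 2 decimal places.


Step 1: f = fc + (f0 - fc) * exp(-k * t)
Step 2: exp(-0.17 * 19) = 0.039557
Step 3: f = 2.6 + (10.2 - 2.6) * 0.039557
Step 4: f = 2.6 + 7.6 * 0.039557
Step 5: f = 2.9 cm/hr

2.9


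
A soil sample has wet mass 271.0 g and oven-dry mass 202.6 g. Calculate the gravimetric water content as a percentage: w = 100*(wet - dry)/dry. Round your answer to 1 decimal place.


Step 1: Water mass = wet - dry = 271.0 - 202.6 = 68.4 g
Step 2: w = 100 * water mass / dry mass
Step 3: w = 100 * 68.4 / 202.6 = 33.8%

33.8


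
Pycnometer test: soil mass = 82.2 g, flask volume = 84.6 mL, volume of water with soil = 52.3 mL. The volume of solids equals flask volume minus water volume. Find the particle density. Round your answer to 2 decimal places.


Step 1: Volume of solids = flask volume - water volume with soil
Step 2: V_solids = 84.6 - 52.3 = 32.3 mL
Step 3: Particle density = mass / V_solids = 82.2 / 32.3 = 2.54 g/cm^3

2.54


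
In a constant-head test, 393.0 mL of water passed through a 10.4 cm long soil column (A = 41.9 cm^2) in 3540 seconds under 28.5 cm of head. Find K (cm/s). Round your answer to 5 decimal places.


Step 1: K = Q * L / (A * t * h)
Step 2: Numerator = 393.0 * 10.4 = 4087.2
Step 3: Denominator = 41.9 * 3540 * 28.5 = 4227291.0
Step 4: K = 4087.2 / 4227291.0 = 0.00097 cm/s

0.00097


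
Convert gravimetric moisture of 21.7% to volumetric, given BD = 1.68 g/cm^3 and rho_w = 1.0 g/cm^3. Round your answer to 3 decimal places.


Step 1: theta = (w / 100) * BD / rho_w
Step 2: theta = (21.7 / 100) * 1.68 / 1.0
Step 3: theta = 0.217 * 1.68
Step 4: theta = 0.365

0.365


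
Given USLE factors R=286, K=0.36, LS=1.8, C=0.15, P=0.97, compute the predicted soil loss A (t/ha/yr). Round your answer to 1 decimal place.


Step 1: A = R * K * LS * C * P
Step 2: R * K = 286 * 0.36 = 102.96
Step 3: (R*K) * LS = 102.96 * 1.8 = 185.328
Step 4: * C * P = 185.328 * 0.15 * 0.97 = 27.0
Step 5: A = 27.0 t/(ha*yr)

27.0


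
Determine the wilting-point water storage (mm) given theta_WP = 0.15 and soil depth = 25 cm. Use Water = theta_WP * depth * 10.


Step 1: Water (mm) = theta_WP * depth * 10
Step 2: Water = 0.15 * 25 * 10
Step 3: Water = 37.5 mm

37.5


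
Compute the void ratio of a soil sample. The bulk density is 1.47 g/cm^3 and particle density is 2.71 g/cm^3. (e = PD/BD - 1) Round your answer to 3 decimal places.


Step 1: e = PD / BD - 1
Step 2: e = 2.71 / 1.47 - 1
Step 3: e = 1.84354 - 1
Step 4: e = 0.844

0.844


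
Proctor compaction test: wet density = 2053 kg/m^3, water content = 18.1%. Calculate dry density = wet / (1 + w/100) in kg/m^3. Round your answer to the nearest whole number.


Step 1: Dry density = wet density / (1 + w/100)
Step 2: Dry density = 2053 / (1 + 18.1/100)
Step 3: Dry density = 2053 / 1.181
Step 4: Dry density = 1738 kg/m^3

1738


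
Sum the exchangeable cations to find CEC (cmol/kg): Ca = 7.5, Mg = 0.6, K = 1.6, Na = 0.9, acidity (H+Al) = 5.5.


Step 1: CEC = Ca + Mg + K + Na + (H+Al)
Step 2: CEC = 7.5 + 0.6 + 1.6 + 0.9 + 5.5
Step 3: CEC = 16.1 cmol/kg

16.1


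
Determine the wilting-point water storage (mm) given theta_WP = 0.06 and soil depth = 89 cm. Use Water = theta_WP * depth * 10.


Step 1: Water (mm) = theta_WP * depth * 10
Step 2: Water = 0.06 * 89 * 10
Step 3: Water = 53.4 mm

53.4


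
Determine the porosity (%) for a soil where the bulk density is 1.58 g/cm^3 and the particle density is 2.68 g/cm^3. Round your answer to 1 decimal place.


Step 1: Formula: n = 100 * (1 - BD / PD)
Step 2: n = 100 * (1 - 1.58 / 2.68)
Step 3: n = 100 * (1 - 0.58955)
Step 4: n = 41.0%

41.0


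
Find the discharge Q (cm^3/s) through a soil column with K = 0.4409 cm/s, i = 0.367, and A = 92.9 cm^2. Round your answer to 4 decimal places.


Step 1: Apply Darcy's law: Q = K * i * A
Step 2: Q = 0.4409 * 0.367 * 92.9
Step 3: Q = 15.0322 cm^3/s

15.0322


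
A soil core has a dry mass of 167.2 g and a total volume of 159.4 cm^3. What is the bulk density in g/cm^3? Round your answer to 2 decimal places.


Step 1: Identify the formula: BD = dry mass / volume
Step 2: Substitute values: BD = 167.2 / 159.4
Step 3: BD = 1.05 g/cm^3

1.05


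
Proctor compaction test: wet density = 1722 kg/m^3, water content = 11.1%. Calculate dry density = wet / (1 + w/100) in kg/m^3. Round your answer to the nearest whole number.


Step 1: Dry density = wet density / (1 + w/100)
Step 2: Dry density = 1722 / (1 + 11.1/100)
Step 3: Dry density = 1722 / 1.111
Step 4: Dry density = 1550 kg/m^3

1550


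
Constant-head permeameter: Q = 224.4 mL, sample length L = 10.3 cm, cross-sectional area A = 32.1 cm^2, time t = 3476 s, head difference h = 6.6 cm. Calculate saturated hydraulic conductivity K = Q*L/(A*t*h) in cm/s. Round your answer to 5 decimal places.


Step 1: K = Q * L / (A * t * h)
Step 2: Numerator = 224.4 * 10.3 = 2311.32
Step 3: Denominator = 32.1 * 3476 * 6.6 = 736425.36
Step 4: K = 2311.32 / 736425.36 = 0.00314 cm/s

0.00314


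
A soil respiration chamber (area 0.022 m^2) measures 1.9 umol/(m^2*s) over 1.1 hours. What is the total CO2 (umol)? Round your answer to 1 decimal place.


Step 1: Convert time to seconds: 1.1 hr * 3600 = 3960.0 s
Step 2: Total = flux * area * time_s
Step 3: Total = 1.9 * 0.022 * 3960.0
Step 4: Total = 165.5 umol

165.5


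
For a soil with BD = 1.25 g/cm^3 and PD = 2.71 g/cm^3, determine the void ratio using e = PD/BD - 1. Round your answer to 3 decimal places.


Step 1: e = PD / BD - 1
Step 2: e = 2.71 / 1.25 - 1
Step 3: e = 2.168 - 1
Step 4: e = 1.168

1.168


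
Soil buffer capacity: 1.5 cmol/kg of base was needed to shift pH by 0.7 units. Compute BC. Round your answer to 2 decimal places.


Step 1: BC = change in base / change in pH
Step 2: BC = 1.5 / 0.7
Step 3: BC = 2.14 cmol/(kg*pH unit)

2.14


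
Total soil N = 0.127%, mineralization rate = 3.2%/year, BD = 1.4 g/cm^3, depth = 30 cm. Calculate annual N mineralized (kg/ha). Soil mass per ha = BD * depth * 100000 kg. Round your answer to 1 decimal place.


Step 1: Soil mass per ha = BD * depth * 100000 = 1.4 * 30 * 100000 = 4200000 kg
Step 2: Total N pool = soil mass * N%/100 = 4200000 * 0.127/100 = 5334.0 kg/ha
Step 3: N mineralized = N pool * rate%/100 = 5334.0 * 3.2/100 = 170.7 kg/ha/yr

170.7


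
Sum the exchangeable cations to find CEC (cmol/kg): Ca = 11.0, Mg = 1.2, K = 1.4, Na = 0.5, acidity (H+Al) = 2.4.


Step 1: CEC = Ca + Mg + K + Na + (H+Al)
Step 2: CEC = 11.0 + 1.2 + 1.4 + 0.5 + 2.4
Step 3: CEC = 16.5 cmol/kg

16.5


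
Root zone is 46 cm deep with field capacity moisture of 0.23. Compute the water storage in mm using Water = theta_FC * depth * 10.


Step 1: Water (mm) = theta_FC * depth (cm) * 10
Step 2: Water = 0.23 * 46 * 10
Step 3: Water = 105.8 mm

105.8


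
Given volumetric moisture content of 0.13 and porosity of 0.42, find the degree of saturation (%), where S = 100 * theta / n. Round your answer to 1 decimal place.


Step 1: S = 100 * theta_v / n
Step 2: S = 100 * 0.13 / 0.42
Step 3: S = 31.0%

31.0


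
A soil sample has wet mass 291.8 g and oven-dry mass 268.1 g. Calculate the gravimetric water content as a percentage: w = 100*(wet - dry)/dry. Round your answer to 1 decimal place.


Step 1: Water mass = wet - dry = 291.8 - 268.1 = 23.7 g
Step 2: w = 100 * water mass / dry mass
Step 3: w = 100 * 23.7 / 268.1 = 8.8%

8.8


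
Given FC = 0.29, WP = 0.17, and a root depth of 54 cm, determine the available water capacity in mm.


Step 1: Available water = (FC - WP) * depth * 10
Step 2: AW = (0.29 - 0.17) * 54 * 10
Step 3: AW = 0.12 * 54 * 10
Step 4: AW = 64.8 mm

64.8


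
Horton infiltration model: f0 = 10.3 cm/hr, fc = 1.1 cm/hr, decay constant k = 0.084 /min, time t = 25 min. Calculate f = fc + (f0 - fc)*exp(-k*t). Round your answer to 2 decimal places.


Step 1: f = fc + (f0 - fc) * exp(-k * t)
Step 2: exp(-0.084 * 25) = 0.122456
Step 3: f = 1.1 + (10.3 - 1.1) * 0.122456
Step 4: f = 1.1 + 9.2 * 0.122456
Step 5: f = 2.23 cm/hr

2.23


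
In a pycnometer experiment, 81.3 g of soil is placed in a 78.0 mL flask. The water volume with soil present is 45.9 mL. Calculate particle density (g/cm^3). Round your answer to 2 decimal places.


Step 1: Volume of solids = flask volume - water volume with soil
Step 2: V_solids = 78.0 - 45.9 = 32.1 mL
Step 3: Particle density = mass / V_solids = 81.3 / 32.1 = 2.53 g/cm^3

2.53


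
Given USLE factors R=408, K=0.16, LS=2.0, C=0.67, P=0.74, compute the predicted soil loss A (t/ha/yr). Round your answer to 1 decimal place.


Step 1: A = R * K * LS * C * P
Step 2: R * K = 408 * 0.16 = 65.28
Step 3: (R*K) * LS = 65.28 * 2.0 = 130.56
Step 4: * C * P = 130.56 * 0.67 * 0.74 = 64.7
Step 5: A = 64.7 t/(ha*yr)

64.7


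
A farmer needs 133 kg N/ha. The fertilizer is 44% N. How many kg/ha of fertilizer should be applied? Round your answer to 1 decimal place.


Step 1: Fertilizer rate = target N / (N content / 100)
Step 2: Rate = 133 / (44 / 100)
Step 3: Rate = 133 / 0.44
Step 4: Rate = 302.3 kg/ha

302.3


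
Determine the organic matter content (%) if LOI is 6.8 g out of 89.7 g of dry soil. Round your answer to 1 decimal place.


Step 1: OM% = 100 * LOI / sample mass
Step 2: OM = 100 * 6.8 / 89.7
Step 3: OM = 7.6%

7.6


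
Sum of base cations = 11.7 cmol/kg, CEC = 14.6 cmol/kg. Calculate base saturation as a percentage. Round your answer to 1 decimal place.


Step 1: BS = 100 * (sum of bases) / CEC
Step 2: BS = 100 * 11.7 / 14.6
Step 3: BS = 80.1%

80.1


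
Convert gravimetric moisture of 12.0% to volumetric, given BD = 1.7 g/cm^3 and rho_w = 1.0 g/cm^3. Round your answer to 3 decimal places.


Step 1: theta = (w / 100) * BD / rho_w
Step 2: theta = (12.0 / 100) * 1.7 / 1.0
Step 3: theta = 0.12 * 1.7
Step 4: theta = 0.204

0.204


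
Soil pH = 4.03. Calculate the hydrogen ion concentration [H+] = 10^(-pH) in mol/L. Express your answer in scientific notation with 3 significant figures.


Step 1: [H+] = 10^(-pH)
Step 2: [H+] = 10^(-4.03)
Step 3: [H+] = 9.33e-05 mol/L

9.33e-05


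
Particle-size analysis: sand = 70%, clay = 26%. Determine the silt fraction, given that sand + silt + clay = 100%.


Step 1: sand + silt + clay = 100%
Step 2: silt = 100 - sand - clay
Step 3: silt = 100 - 70 - 26
Step 4: silt = 4%

4


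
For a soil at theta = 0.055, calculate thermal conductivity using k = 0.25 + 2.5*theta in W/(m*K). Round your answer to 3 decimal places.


Step 1: k = 0.25 + 2.5 * theta
Step 2: k = 0.25 + 2.5 * 0.055
Step 3: k = 0.25 + 0.138
Step 4: k = 0.388 W/(m*K)

0.388


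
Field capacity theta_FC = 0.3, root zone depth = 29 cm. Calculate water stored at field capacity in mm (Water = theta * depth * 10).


Step 1: Water (mm) = theta_FC * depth (cm) * 10
Step 2: Water = 0.3 * 29 * 10
Step 3: Water = 87.0 mm

87.0


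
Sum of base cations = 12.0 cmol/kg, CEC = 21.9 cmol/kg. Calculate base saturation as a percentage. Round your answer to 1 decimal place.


Step 1: BS = 100 * (sum of bases) / CEC
Step 2: BS = 100 * 12.0 / 21.9
Step 3: BS = 54.8%

54.8


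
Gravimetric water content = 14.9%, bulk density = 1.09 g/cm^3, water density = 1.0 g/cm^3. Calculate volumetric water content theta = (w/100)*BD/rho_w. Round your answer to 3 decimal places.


Step 1: theta = (w / 100) * BD / rho_w
Step 2: theta = (14.9 / 100) * 1.09 / 1.0
Step 3: theta = 0.149 * 1.09
Step 4: theta = 0.162

0.162


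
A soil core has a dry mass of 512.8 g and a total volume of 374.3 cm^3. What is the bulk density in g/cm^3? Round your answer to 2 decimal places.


Step 1: Identify the formula: BD = dry mass / volume
Step 2: Substitute values: BD = 512.8 / 374.3
Step 3: BD = 1.37 g/cm^3

1.37


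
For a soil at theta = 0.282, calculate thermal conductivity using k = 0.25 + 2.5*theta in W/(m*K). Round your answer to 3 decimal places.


Step 1: k = 0.25 + 2.5 * theta
Step 2: k = 0.25 + 2.5 * 0.282
Step 3: k = 0.25 + 0.705
Step 4: k = 0.955 W/(m*K)

0.955


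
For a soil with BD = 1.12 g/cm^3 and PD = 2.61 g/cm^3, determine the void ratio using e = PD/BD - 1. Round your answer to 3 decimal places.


Step 1: e = PD / BD - 1
Step 2: e = 2.61 / 1.12 - 1
Step 3: e = 2.33036 - 1
Step 4: e = 1.33

1.33


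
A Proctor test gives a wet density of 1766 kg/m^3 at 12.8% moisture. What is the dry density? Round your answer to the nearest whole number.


Step 1: Dry density = wet density / (1 + w/100)
Step 2: Dry density = 1766 / (1 + 12.8/100)
Step 3: Dry density = 1766 / 1.128
Step 4: Dry density = 1566 kg/m^3

1566


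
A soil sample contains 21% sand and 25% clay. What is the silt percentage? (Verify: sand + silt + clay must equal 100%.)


Step 1: sand + silt + clay = 100%
Step 2: silt = 100 - sand - clay
Step 3: silt = 100 - 21 - 25
Step 4: silt = 54%

54


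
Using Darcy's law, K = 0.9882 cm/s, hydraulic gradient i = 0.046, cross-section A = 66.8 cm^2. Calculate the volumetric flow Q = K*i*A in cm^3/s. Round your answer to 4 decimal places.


Step 1: Apply Darcy's law: Q = K * i * A
Step 2: Q = 0.9882 * 0.046 * 66.8
Step 3: Q = 3.0365 cm^3/s

3.0365


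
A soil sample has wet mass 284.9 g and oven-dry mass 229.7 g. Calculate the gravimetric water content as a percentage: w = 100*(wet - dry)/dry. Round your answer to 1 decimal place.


Step 1: Water mass = wet - dry = 284.9 - 229.7 = 55.2 g
Step 2: w = 100 * water mass / dry mass
Step 3: w = 100 * 55.2 / 229.7 = 24.0%

24.0


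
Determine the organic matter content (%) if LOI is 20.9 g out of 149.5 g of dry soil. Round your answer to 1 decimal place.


Step 1: OM% = 100 * LOI / sample mass
Step 2: OM = 100 * 20.9 / 149.5
Step 3: OM = 14.0%

14.0


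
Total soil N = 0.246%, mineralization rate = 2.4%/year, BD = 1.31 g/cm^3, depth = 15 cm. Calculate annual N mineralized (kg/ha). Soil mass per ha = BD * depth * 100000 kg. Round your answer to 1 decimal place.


Step 1: Soil mass per ha = BD * depth * 100000 = 1.31 * 15 * 100000 = 1965000 kg
Step 2: Total N pool = soil mass * N%/100 = 1965000 * 0.246/100 = 4833.9 kg/ha
Step 3: N mineralized = N pool * rate%/100 = 4833.9 * 2.4/100 = 116.0 kg/ha/yr

116.0


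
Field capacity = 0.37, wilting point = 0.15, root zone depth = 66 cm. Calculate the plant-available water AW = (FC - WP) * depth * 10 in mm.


Step 1: Available water = (FC - WP) * depth * 10
Step 2: AW = (0.37 - 0.15) * 66 * 10
Step 3: AW = 0.22 * 66 * 10
Step 4: AW = 145.2 mm

145.2


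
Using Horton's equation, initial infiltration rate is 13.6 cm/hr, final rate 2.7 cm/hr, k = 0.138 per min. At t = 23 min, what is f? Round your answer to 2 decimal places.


Step 1: f = fc + (f0 - fc) * exp(-k * t)
Step 2: exp(-0.138 * 23) = 0.041836
Step 3: f = 2.7 + (13.6 - 2.7) * 0.041836
Step 4: f = 2.7 + 10.9 * 0.041836
Step 5: f = 3.16 cm/hr

3.16


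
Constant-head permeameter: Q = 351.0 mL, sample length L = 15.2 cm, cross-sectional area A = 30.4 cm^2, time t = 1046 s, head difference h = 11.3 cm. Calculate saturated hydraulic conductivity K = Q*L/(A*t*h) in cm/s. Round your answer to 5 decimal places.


Step 1: K = Q * L / (A * t * h)
Step 2: Numerator = 351.0 * 15.2 = 5335.2
Step 3: Denominator = 30.4 * 1046 * 11.3 = 359321.92
Step 4: K = 5335.2 / 359321.92 = 0.01485 cm/s

0.01485


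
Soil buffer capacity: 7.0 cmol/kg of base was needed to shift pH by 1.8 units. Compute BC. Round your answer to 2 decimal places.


Step 1: BC = change in base / change in pH
Step 2: BC = 7.0 / 1.8
Step 3: BC = 3.89 cmol/(kg*pH unit)

3.89


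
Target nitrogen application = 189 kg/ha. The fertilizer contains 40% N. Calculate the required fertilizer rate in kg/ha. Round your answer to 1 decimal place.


Step 1: Fertilizer rate = target N / (N content / 100)
Step 2: Rate = 189 / (40 / 100)
Step 3: Rate = 189 / 0.4
Step 4: Rate = 472.5 kg/ha

472.5


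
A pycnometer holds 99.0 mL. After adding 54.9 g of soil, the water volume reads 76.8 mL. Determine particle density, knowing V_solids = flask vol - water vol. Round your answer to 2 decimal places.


Step 1: Volume of solids = flask volume - water volume with soil
Step 2: V_solids = 99.0 - 76.8 = 22.2 mL
Step 3: Particle density = mass / V_solids = 54.9 / 22.2 = 2.47 g/cm^3

2.47


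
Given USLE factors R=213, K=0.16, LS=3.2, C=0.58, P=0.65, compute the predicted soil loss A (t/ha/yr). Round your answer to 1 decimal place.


Step 1: A = R * K * LS * C * P
Step 2: R * K = 213 * 0.16 = 34.08
Step 3: (R*K) * LS = 34.08 * 3.2 = 109.056
Step 4: * C * P = 109.056 * 0.58 * 0.65 = 41.1
Step 5: A = 41.1 t/(ha*yr)

41.1


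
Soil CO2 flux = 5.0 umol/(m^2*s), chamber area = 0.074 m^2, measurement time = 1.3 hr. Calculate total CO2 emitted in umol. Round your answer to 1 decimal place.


Step 1: Convert time to seconds: 1.3 hr * 3600 = 4680.0 s
Step 2: Total = flux * area * time_s
Step 3: Total = 5.0 * 0.074 * 4680.0
Step 4: Total = 1731.6 umol

1731.6


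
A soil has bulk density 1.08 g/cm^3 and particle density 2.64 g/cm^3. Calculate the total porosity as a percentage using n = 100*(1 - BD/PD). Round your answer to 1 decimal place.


Step 1: Formula: n = 100 * (1 - BD / PD)
Step 2: n = 100 * (1 - 1.08 / 2.64)
Step 3: n = 100 * (1 - 0.40909)
Step 4: n = 59.1%

59.1


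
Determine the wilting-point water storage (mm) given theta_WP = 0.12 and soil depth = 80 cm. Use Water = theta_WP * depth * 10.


Step 1: Water (mm) = theta_WP * depth * 10
Step 2: Water = 0.12 * 80 * 10
Step 3: Water = 96.0 mm

96.0


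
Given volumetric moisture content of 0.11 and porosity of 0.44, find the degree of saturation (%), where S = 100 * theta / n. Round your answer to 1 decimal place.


Step 1: S = 100 * theta_v / n
Step 2: S = 100 * 0.11 / 0.44
Step 3: S = 25.0%

25.0
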